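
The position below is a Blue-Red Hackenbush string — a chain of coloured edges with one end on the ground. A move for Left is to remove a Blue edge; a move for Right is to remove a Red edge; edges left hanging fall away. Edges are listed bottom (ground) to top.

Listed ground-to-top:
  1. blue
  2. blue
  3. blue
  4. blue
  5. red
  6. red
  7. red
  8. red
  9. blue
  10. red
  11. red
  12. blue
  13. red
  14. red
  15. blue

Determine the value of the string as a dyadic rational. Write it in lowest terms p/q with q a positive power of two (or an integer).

Prefix values for blue blue blue blue red red red red blue red red blue red red blue via {L|R} + simplicity:
step 1: add blue to get b; options L={ 0 } R={  } — 1
step 2: add blue to get bb; options L={ 0 1 } R={  } — 2
step 3: add blue to get bbb; options L={ 0 1 2 } R={  } — 3
step 4: add blue to get bbbb; options L={ 0 1 2 3 } R={  } — 4
step 5: add red to get bbbbr; options L={ 0 1 2 3 } R={ 4 } — 7/2
step 6: add red to get bbbbrr; options L={ 0 1 2 3 } R={ 7/2 4 } — 13/4
step 7: add red to get bbbbrrr; options L={ 0 1 2 3 } R={ 13/4 7/2 4 } — 25/8
step 8: add red to get bbbbrrrr; options L={ 0 1 2 3 } R={ 25/8 13/4 7/2 4 } — 49/16
step 9: add blue to get bbbbrrrrb; options L={ 0 1 2 3 49/16 } R={ 25/8 13/4 7/2 4 } — 99/32
step 10: add red to get bbbbrrrrbr; options L={ 0 1 2 3 49/16 } R={ 99/32 25/8 13/4 7/2 4 } — 197/64
step 11: add red to get bbbbrrrrbrr; options L={ 0 1 2 3 49/16 } R={ 197/64 99/32 25/8 13/4 7/2 4 } — 393/128
step 12: add blue to get bbbbrrrrbrrb; options L={ 0 1 2 3 49/16 393/128 } R={ 197/64 99/32 25/8 13/4 7/2 4 } — 787/256
step 13: add red to get bbbbrrrrbrrbr; options L={ 0 1 2 3 49/16 393/128 } R={ 787/256 197/64 99/32 25/8 13/4 7/2 4 } — 1573/512
step 14: add red to get bbbbrrrrbrrbrr; options L={ 0 1 2 3 49/16 393/128 } R={ 1573/512 787/256 197/64 99/32 25/8 13/4 7/2 4 } — 3145/1024
step 15: add blue to get bbbbrrrrbrrbrrb; options L={ 0 1 2 3 49/16 393/128 3145/1024 } R={ 1573/512 787/256 197/64 99/32 25/8 13/4 7/2 4 } — 6291/2048

6291/2048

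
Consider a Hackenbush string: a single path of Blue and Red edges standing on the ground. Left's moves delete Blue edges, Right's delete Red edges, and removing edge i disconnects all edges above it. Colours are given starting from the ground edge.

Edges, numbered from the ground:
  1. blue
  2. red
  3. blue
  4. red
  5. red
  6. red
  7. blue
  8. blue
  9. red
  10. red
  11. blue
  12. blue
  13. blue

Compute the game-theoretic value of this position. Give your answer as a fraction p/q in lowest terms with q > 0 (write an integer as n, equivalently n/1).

1 of 13 · b · max L 0 · min R +∞ => 1
2 of 13 · br · max L 0 · min R 1 => 1/2
3 of 13 · brb · max L 1/2 · min R 1 => 3/4
4 of 13 · brbr · max L 1/2 · min R 3/4 => 5/8
5 of 13 · brbrr · max L 1/2 · min R 5/8 => 9/16
6 of 13 · brbrrr · max L 1/2 · min R 9/16 => 17/32
7 of 13 · brbrrrb · max L 17/32 · min R 9/16 => 35/64
8 of 13 · brbrrrbb · max L 35/64 · min R 9/16 => 71/128
9 of 13 · brbrrrbbr · max L 35/64 · min R 71/128 => 141/256
10 of 13 · brbrrrbbrr · max L 35/64 · min R 141/256 => 281/512
11 of 13 · brbrrrbbrrb · max L 281/512 · min R 141/256 => 563/1024
12 of 13 · brbrrrbbrrbb · max L 563/1024 · min R 141/256 => 1127/2048
13 of 13 · brbrrrbbrrbbb · max L 1127/2048 · min R 141/256 => 2255/4096

2255/4096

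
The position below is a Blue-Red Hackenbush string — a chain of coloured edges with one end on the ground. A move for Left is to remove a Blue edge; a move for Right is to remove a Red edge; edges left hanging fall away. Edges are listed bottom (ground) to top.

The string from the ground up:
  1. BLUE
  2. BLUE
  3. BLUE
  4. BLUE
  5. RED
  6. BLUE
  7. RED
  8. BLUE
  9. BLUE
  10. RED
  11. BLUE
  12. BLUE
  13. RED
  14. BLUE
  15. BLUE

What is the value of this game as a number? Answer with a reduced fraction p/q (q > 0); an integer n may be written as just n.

7607/2048

edge 1 of 15 (BLUE): { 0 | ∅ } => 1
edge 2 of 15 (BLUE): { 0, 1 | ∅ } => 2
edge 3 of 15 (BLUE): { 0, 1, 2 | ∅ } => 3
edge 4 of 15 (BLUE): { 0, 1, 2, 3 | ∅ } => 4
edge 5 of 15 (RED): { 0, 1, 2, 3 | 4 } => 7/2
edge 6 of 15 (BLUE): { 0, 1, 2, 3, 7/2 | 4 } => 15/4
edge 7 of 15 (RED): { 0, 1, 2, 3, 7/2 | 15/4, 4 } => 29/8
edge 8 of 15 (BLUE): { 0, 1, 2, 3, 7/2, 29/8 | 15/4, 4 } => 59/16
edge 9 of 15 (BLUE): { 0, 1, 2, 3, 7/2, 29/8, 59/16 | 15/4, 4 } => 119/32
edge 10 of 15 (RED): { 0, 1, 2, 3, 7/2, 29/8, 59/16 | 119/32, 15/4, 4 } => 237/64
edge 11 of 15 (BLUE): { 0, 1, 2, 3, 7/2, 29/8, 59/16, 237/64 | 119/32, 15/4, 4 } => 475/128
edge 12 of 15 (BLUE): { 0, 1, 2, 3, 7/2, 29/8, 59/16, 237/64, 475/128 | 119/32, 15/4, 4 } => 951/256
edge 13 of 15 (RED): { 0, 1, 2, 3, 7/2, 29/8, 59/16, 237/64, 475/128 | 951/256, 119/32, 15/4, 4 } => 1901/512
edge 14 of 15 (BLUE): { 0, 1, 2, 3, 7/2, 29/8, 59/16, 237/64, 475/128, 1901/512 | 951/256, 119/32, 15/4, 4 } => 3803/1024
edge 15 of 15 (BLUE): { 0, 1, 2, 3, 7/2, 29/8, 59/16, 237/64, 475/128, 1901/512, 3803/1024 | 951/256, 119/32, 15/4, 4 } => 7607/2048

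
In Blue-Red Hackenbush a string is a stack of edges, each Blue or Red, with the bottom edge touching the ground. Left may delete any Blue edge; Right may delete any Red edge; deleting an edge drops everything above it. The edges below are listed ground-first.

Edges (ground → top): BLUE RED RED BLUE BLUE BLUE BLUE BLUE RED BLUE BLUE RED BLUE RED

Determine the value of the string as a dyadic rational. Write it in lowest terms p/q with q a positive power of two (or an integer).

4021/8192

edge 1 of 14 (BLUE): { 0 | ∅ } => 1
edge 2 of 14 (RED): { 0 | 1 } => 1/2
edge 3 of 14 (RED): { 0 | 1/2; 1 } => 1/4
edge 4 of 14 (BLUE): { 0; 1/4 | 1/2; 1 } => 3/8
edge 5 of 14 (BLUE): { 0; 1/4; 3/8 | 1/2; 1 } => 7/16
edge 6 of 14 (BLUE): { 0; 1/4; 3/8; 7/16 | 1/2; 1 } => 15/32
edge 7 of 14 (BLUE): { 0; 1/4; 3/8; 7/16; 15/32 | 1/2; 1 } => 31/64
edge 8 of 14 (BLUE): { 0; 1/4; 3/8; 7/16; 15/32; 31/64 | 1/2; 1 } => 63/128
edge 9 of 14 (RED): { 0; 1/4; 3/8; 7/16; 15/32; 31/64 | 63/128; 1/2; 1 } => 125/256
edge 10 of 14 (BLUE): { 0; 1/4; 3/8; 7/16; 15/32; 31/64; 125/256 | 63/128; 1/2; 1 } => 251/512
edge 11 of 14 (BLUE): { 0; 1/4; 3/8; 7/16; 15/32; 31/64; 125/256; 251/512 | 63/128; 1/2; 1 } => 503/1024
edge 12 of 14 (RED): { 0; 1/4; 3/8; 7/16; 15/32; 31/64; 125/256; 251/512 | 503/1024; 63/128; 1/2; 1 } => 1005/2048
edge 13 of 14 (BLUE): { 0; 1/4; 3/8; 7/16; 15/32; 31/64; 125/256; 251/512; 1005/2048 | 503/1024; 63/128; 1/2; 1 } => 2011/4096
edge 14 of 14 (RED): { 0; 1/4; 3/8; 7/16; 15/32; 31/64; 125/256; 251/512; 1005/2048 | 2011/4096; 503/1024; 63/128; 1/2; 1 } => 4021/8192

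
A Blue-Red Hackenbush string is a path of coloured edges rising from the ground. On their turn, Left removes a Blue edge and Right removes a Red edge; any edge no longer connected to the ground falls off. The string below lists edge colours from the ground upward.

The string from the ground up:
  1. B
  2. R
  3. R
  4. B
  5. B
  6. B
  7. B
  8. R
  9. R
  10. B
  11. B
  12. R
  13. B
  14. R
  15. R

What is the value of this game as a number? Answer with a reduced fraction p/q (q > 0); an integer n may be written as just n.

7785/16384

Build value(s[:k]) for k = 1..15, string s = B R R B B B B R R B B R B R R.
value(B) = { 0 | ∅ } → 1
value(BR) = { 0 | 1 } → 1/2
value(BRR) = { 0 | 1/2 1 } → 1/4
value(BRRB) = { 0 1/4 | 1/2 1 } → 3/8
value(BRRBB) = { 0 1/4 3/8 | 1/2 1 } → 7/16
value(BRRBBB) = { 0 1/4 3/8 7/16 | 1/2 1 } → 15/32
value(BRRBBBB) = { 0 1/4 3/8 7/16 15/32 | 1/2 1 } → 31/64
value(BRRBBBBR) = { 0 1/4 3/8 7/16 15/32 | 31/64 1/2 1 } → 61/128
value(BRRBBBBRR) = { 0 1/4 3/8 7/16 15/32 | 61/128 31/64 1/2 1 } → 121/256
value(BRRBBBBRRB) = { 0 1/4 3/8 7/16 15/32 121/256 | 61/128 31/64 1/2 1 } → 243/512
value(BRRBBBBRRBB) = { 0 1/4 3/8 7/16 15/32 121/256 243/512 | 61/128 31/64 1/2 1 } → 487/1024
value(BRRBBBBRRBBR) = { 0 1/4 3/8 7/16 15/32 121/256 243/512 | 487/1024 61/128 31/64 1/2 1 } → 973/2048
value(BRRBBBBRRBBRB) = { 0 1/4 3/8 7/16 15/32 121/256 243/512 973/2048 | 487/1024 61/128 31/64 1/2 1 } → 1947/4096
value(BRRBBBBRRBBRBR) = { 0 1/4 3/8 7/16 15/32 121/256 243/512 973/2048 | 1947/4096 487/1024 61/128 31/64 1/2 1 } → 3893/8192
value(BRRBBBBRRBBRBRR) = { 0 1/4 3/8 7/16 15/32 121/256 243/512 973/2048 | 3893/8192 1947/4096 487/1024 61/128 31/64 1/2 1 } → 7785/16384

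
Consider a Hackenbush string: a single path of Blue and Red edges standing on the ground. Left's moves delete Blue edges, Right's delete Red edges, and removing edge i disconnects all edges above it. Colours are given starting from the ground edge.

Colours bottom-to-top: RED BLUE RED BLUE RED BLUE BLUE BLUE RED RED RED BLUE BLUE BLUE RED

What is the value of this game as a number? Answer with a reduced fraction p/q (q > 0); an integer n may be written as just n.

Build g(s[:k]) for k = 1..15, string s = RED BLUE RED BLUE RED BLUE BLUE BLUE RED RED RED BLUE BLUE BLUE RED.
g_1 [R]  L=[∅]  R=[0]  gives -1
g_2 [RB]  L=[-1]  R=[0]  gives -1/2
g_3 [RBR]  L=[-1]  R=[-1/2; 0]  gives -3/4
g_4 [RBRB]  L=[-1; -3/4]  R=[-1/2; 0]  gives -5/8
g_5 [RBRBR]  L=[-1; -3/4]  R=[-5/8; -1/2; 0]  gives -11/16
g_6 [RBRBRB]  L=[-1; -3/4; -11/16]  R=[-5/8; -1/2; 0]  gives -21/32
g_7 [RBRBRBB]  L=[-1; -3/4; -11/16; -21/32]  R=[-5/8; -1/2; 0]  gives -41/64
g_8 [RBRBRBBB]  L=[-1; -3/4; -11/16; -21/32; -41/64]  R=[-5/8; -1/2; 0]  gives -81/128
g_9 [RBRBRBBBR]  L=[-1; -3/4; -11/16; -21/32; -41/64]  R=[-81/128; -5/8; -1/2; 0]  gives -163/256
g_10 [RBRBRBBBRR]  L=[-1; -3/4; -11/16; -21/32; -41/64]  R=[-163/256; -81/128; -5/8; -1/2; 0]  gives -327/512
g_11 [RBRBRBBBRRR]  L=[-1; -3/4; -11/16; -21/32; -41/64]  R=[-327/512; -163/256; -81/128; -5/8; -1/2; 0]  gives -655/1024
g_12 [RBRBRBBBRRRB]  L=[-1; -3/4; -11/16; -21/32; -41/64; -655/1024]  R=[-327/512; -163/256; -81/128; -5/8; -1/2; 0]  gives -1309/2048
g_13 [RBRBRBBBRRRBB]  L=[-1; -3/4; -11/16; -21/32; -41/64; -655/1024; -1309/2048]  R=[-327/512; -163/256; -81/128; -5/8; -1/2; 0]  gives -2617/4096
g_14 [RBRBRBBBRRRBBB]  L=[-1; -3/4; -11/16; -21/32; -41/64; -655/1024; -1309/2048; -2617/4096]  R=[-327/512; -163/256; -81/128; -5/8; -1/2; 0]  gives -5233/8192
g_15 [RBRBRBBBRRRBBBR]  L=[-1; -3/4; -11/16; -21/32; -41/64; -655/1024; -1309/2048; -2617/4096]  R=[-5233/8192; -327/512; -163/256; -81/128; -5/8; -1/2; 0]  gives -10467/16384

-10467/16384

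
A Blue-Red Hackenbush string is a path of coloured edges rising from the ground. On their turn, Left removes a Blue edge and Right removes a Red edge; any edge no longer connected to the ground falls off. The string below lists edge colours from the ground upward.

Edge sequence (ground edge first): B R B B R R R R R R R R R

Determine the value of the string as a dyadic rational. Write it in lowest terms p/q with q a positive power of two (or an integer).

3073/4096

Build v(s[:k]) for k = 1..13, string s = B R B B R R R R R R R R R.
edge 1 of 13 (B): { 0 | — } — 1
edge 2 of 13 (R): { 0 | 1 } — 1/2
edge 3 of 13 (B): { 0 1/2 | 1 } — 3/4
edge 4 of 13 (B): { 0 1/2 3/4 | 1 } — 7/8
edge 5 of 13 (R): { 0 1/2 3/4 | 7/8 1 } — 13/16
edge 6 of 13 (R): { 0 1/2 3/4 | 13/16 7/8 1 } — 25/32
edge 7 of 13 (R): { 0 1/2 3/4 | 25/32 13/16 7/8 1 } — 49/64
edge 8 of 13 (R): { 0 1/2 3/4 | 49/64 25/32 13/16 7/8 1 } — 97/128
edge 9 of 13 (R): { 0 1/2 3/4 | 97/128 49/64 25/32 13/16 7/8 1 } — 193/256
edge 10 of 13 (R): { 0 1/2 3/4 | 193/256 97/128 49/64 25/32 13/16 7/8 1 } — 385/512
edge 11 of 13 (R): { 0 1/2 3/4 | 385/512 193/256 97/128 49/64 25/32 13/16 7/8 1 } — 769/1024
edge 12 of 13 (R): { 0 1/2 3/4 | 769/1024 385/512 193/256 97/128 49/64 25/32 13/16 7/8 1 } — 1537/2048
edge 13 of 13 (R): { 0 1/2 3/4 | 1537/2048 769/1024 385/512 193/256 97/128 49/64 25/32 13/16 7/8 1 } — 3073/4096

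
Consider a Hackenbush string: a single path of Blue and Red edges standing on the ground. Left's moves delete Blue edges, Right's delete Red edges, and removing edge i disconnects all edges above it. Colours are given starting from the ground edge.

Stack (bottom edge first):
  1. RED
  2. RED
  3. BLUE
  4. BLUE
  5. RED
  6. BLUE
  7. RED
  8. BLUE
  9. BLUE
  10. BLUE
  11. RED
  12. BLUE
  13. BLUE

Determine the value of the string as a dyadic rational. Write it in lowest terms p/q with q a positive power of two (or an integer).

Recurse on prefixes of the 13-edge string RED RED BLUE BLUE RED BLUE RED BLUE BLUE BLUE RED BLUE BLUE:
1 of 13 · R · max L −∞ · min R 0 — -1
2 of 13 · RR · max L −∞ · min R -1 — -2
3 of 13 · RRB · max L -2 · min R -1 — -3/2
4 of 13 · RRBB · max L -3/2 · min R -1 — -5/4
5 of 13 · RRBBR · max L -3/2 · min R -5/4 — -11/8
6 of 13 · RRBBRB · max L -11/8 · min R -5/4 — -21/16
7 of 13 · RRBBRBR · max L -11/8 · min R -21/16 — -43/32
8 of 13 · RRBBRBRB · max L -43/32 · min R -21/16 — -85/64
9 of 13 · RRBBRBRBB · max L -85/64 · min R -21/16 — -169/128
10 of 13 · RRBBRBRBBB · max L -169/128 · min R -21/16 — -337/256
11 of 13 · RRBBRBRBBBR · max L -169/128 · min R -337/256 — -675/512
12 of 13 · RRBBRBRBBBRB · max L -675/512 · min R -337/256 — -1349/1024
13 of 13 · RRBBRBRBBBRBB · max L -1349/1024 · min R -337/256 — -2697/2048

-2697/2048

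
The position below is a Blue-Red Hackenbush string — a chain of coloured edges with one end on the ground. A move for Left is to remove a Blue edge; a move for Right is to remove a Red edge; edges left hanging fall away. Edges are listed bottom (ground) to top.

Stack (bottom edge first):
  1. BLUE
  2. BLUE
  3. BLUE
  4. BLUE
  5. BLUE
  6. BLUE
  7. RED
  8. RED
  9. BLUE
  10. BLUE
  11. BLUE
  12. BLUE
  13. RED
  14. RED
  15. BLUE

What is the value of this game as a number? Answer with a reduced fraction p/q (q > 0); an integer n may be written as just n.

Build val(s[:k]) for k = 1..15, string s = BLUE BLUE BLUE BLUE BLUE BLUE RED RED BLUE BLUE BLUE BLUE RED RED BLUE.
val(B) = { 0 | · } so 1
val(BB) = { 0 1 | · } so 2
val(BBB) = { 0 1 2 | · } so 3
val(BBBB) = { 0 1 2 3 | · } so 4
val(BBBBB) = { 0 1 2 3 4 | · } so 5
val(BBBBBB) = { 0 1 2 3 4 5 | · } so 6
val(BBBBBBR) = { 0 1 2 3 4 5 | 6 } so 11/2
val(BBBBBBRR) = { 0 1 2 3 4 5 | 11/2 6 } so 21/4
val(BBBBBBRRB) = { 0 1 2 3 4 5 21/4 | 11/2 6 } so 43/8
val(BBBBBBRRBB) = { 0 1 2 3 4 5 21/4 43/8 | 11/2 6 } so 87/16
val(BBBBBBRRBBB) = { 0 1 2 3 4 5 21/4 43/8 87/16 | 11/2 6 } so 175/32
val(BBBBBBRRBBBB) = { 0 1 2 3 4 5 21/4 43/8 87/16 175/32 | 11/2 6 } so 351/64
val(BBBBBBRRBBBBR) = { 0 1 2 3 4 5 21/4 43/8 87/16 175/32 | 351/64 11/2 6 } so 701/128
val(BBBBBBRRBBBBRR) = { 0 1 2 3 4 5 21/4 43/8 87/16 175/32 | 701/128 351/64 11/2 6 } so 1401/256
val(BBBBBBRRBBBBRRB) = { 0 1 2 3 4 5 21/4 43/8 87/16 175/32 1401/256 | 701/128 351/64 11/2 6 } so 2803/512

2803/512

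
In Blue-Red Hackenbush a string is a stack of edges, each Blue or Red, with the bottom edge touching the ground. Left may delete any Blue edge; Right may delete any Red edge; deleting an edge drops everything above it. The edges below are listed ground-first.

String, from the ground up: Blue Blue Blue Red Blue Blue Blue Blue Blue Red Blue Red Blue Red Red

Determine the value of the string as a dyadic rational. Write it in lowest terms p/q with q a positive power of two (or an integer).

12201/4096

step 1: add Blue to get B; options L={ 0 } R={ · } = 1
step 2: add Blue to get BB; options L={ 0; 1 } R={ · } = 2
step 3: add Blue to get BBB; options L={ 0; 1; 2 } R={ · } = 3
step 4: add Red to get BBBR; options L={ 0; 1; 2 } R={ 3 } = 5/2
step 5: add Blue to get BBBRB; options L={ 0; 1; 2; 5/2 } R={ 3 } = 11/4
step 6: add Blue to get BBBRBB; options L={ 0; 1; 2; 5/2; 11/4 } R={ 3 } = 23/8
step 7: add Blue to get BBBRBBB; options L={ 0; 1; 2; 5/2; 11/4; 23/8 } R={ 3 } = 47/16
step 8: add Blue to get BBBRBBBB; options L={ 0; 1; 2; 5/2; 11/4; 23/8; 47/16 } R={ 3 } = 95/32
step 9: add Blue to get BBBRBBBBB; options L={ 0; 1; 2; 5/2; 11/4; 23/8; 47/16; 95/32 } R={ 3 } = 191/64
step 10: add Red to get BBBRBBBBBR; options L={ 0; 1; 2; 5/2; 11/4; 23/8; 47/16; 95/32 } R={ 191/64; 3 } = 381/128
step 11: add Blue to get BBBRBBBBBRB; options L={ 0; 1; 2; 5/2; 11/4; 23/8; 47/16; 95/32; 381/128 } R={ 191/64; 3 } = 763/256
step 12: add Red to get BBBRBBBBBRBR; options L={ 0; 1; 2; 5/2; 11/4; 23/8; 47/16; 95/32; 381/128 } R={ 763/256; 191/64; 3 } = 1525/512
step 13: add Blue to get BBBRBBBBBRBRB; options L={ 0; 1; 2; 5/2; 11/4; 23/8; 47/16; 95/32; 381/128; 1525/512 } R={ 763/256; 191/64; 3 } = 3051/1024
step 14: add Red to get BBBRBBBBBRBRBR; options L={ 0; 1; 2; 5/2; 11/4; 23/8; 47/16; 95/32; 381/128; 1525/512 } R={ 3051/1024; 763/256; 191/64; 3 } = 6101/2048
step 15: add Red to get BBBRBBBBBRBRBRR; options L={ 0; 1; 2; 5/2; 11/4; 23/8; 47/16; 95/32; 381/128; 1525/512 } R={ 6101/2048; 3051/1024; 763/256; 191/64; 3 } = 12201/4096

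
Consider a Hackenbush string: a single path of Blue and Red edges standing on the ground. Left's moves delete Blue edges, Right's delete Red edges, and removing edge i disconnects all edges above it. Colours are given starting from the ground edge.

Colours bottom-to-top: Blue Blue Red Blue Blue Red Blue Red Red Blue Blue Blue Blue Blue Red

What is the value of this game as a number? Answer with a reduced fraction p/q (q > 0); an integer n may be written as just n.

14973/8192

Prefix values for Blue Blue Red Blue Blue Red Blue Red Red Blue Blue Blue Blue Blue Red via {L|R} + simplicity:
val_1 [B]  L=[0]  R=[none]  → 1
val_2 [BB]  L=[0, 1]  R=[none]  → 2
val_3 [BBR]  L=[0, 1]  R=[2]  → 3/2
val_4 [BBRB]  L=[0, 1, 3/2]  R=[2]  → 7/4
val_5 [BBRBB]  L=[0, 1, 3/2, 7/4]  R=[2]  → 15/8
val_6 [BBRBBR]  L=[0, 1, 3/2, 7/4]  R=[15/8, 2]  → 29/16
val_7 [BBRBBRB]  L=[0, 1, 3/2, 7/4, 29/16]  R=[15/8, 2]  → 59/32
val_8 [BBRBBRBR]  L=[0, 1, 3/2, 7/4, 29/16]  R=[59/32, 15/8, 2]  → 117/64
val_9 [BBRBBRBRR]  L=[0, 1, 3/2, 7/4, 29/16]  R=[117/64, 59/32, 15/8, 2]  → 233/128
val_10 [BBRBBRBRRB]  L=[0, 1, 3/2, 7/4, 29/16, 233/128]  R=[117/64, 59/32, 15/8, 2]  → 467/256
val_11 [BBRBBRBRRBB]  L=[0, 1, 3/2, 7/4, 29/16, 233/128, 467/256]  R=[117/64, 59/32, 15/8, 2]  → 935/512
val_12 [BBRBBRBRRBBB]  L=[0, 1, 3/2, 7/4, 29/16, 233/128, 467/256, 935/512]  R=[117/64, 59/32, 15/8, 2]  → 1871/1024
val_13 [BBRBBRBRRBBBB]  L=[0, 1, 3/2, 7/4, 29/16, 233/128, 467/256, 935/512, 1871/1024]  R=[117/64, 59/32, 15/8, 2]  → 3743/2048
val_14 [BBRBBRBRRBBBBB]  L=[0, 1, 3/2, 7/4, 29/16, 233/128, 467/256, 935/512, 1871/1024, 3743/2048]  R=[117/64, 59/32, 15/8, 2]  → 7487/4096
val_15 [BBRBBRBRRBBBBBR]  L=[0, 1, 3/2, 7/4, 29/16, 233/128, 467/256, 935/512, 1871/1024, 3743/2048]  R=[7487/4096, 117/64, 59/32, 15/8, 2]  → 14973/8192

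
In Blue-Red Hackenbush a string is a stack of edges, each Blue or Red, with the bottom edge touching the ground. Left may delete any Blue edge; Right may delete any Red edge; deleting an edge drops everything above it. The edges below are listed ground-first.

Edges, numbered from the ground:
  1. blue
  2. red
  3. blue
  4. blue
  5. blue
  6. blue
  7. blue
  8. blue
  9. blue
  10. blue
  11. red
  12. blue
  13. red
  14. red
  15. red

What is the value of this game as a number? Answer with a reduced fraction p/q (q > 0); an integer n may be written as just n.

16337/16384

Prefix values for blue red blue blue blue blue blue blue blue blue red blue red red red via {L|R} + simplicity:
val_1 [b]  L=[0]  R=[(no moves)]  -> 1
val_2 [br]  L=[0]  R=[1]  -> 1/2
val_3 [brb]  L=[0, 1/2]  R=[1]  -> 3/4
val_4 [brbb]  L=[0, 1/2, 3/4]  R=[1]  -> 7/8
val_5 [brbbb]  L=[0, 1/2, 3/4, 7/8]  R=[1]  -> 15/16
val_6 [brbbbb]  L=[0, 1/2, 3/4, 7/8, 15/16]  R=[1]  -> 31/32
val_7 [brbbbbb]  L=[0, 1/2, 3/4, 7/8, 15/16, 31/32]  R=[1]  -> 63/64
val_8 [brbbbbbb]  L=[0, 1/2, 3/4, 7/8, 15/16, 31/32, 63/64]  R=[1]  -> 127/128
val_9 [brbbbbbbb]  L=[0, 1/2, 3/4, 7/8, 15/16, 31/32, 63/64, 127/128]  R=[1]  -> 255/256
val_10 [brbbbbbbbb]  L=[0, 1/2, 3/4, 7/8, 15/16, 31/32, 63/64, 127/128, 255/256]  R=[1]  -> 511/512
val_11 [brbbbbbbbbr]  L=[0, 1/2, 3/4, 7/8, 15/16, 31/32, 63/64, 127/128, 255/256]  R=[511/512, 1]  -> 1021/1024
val_12 [brbbbbbbbbrb]  L=[0, 1/2, 3/4, 7/8, 15/16, 31/32, 63/64, 127/128, 255/256, 1021/1024]  R=[511/512, 1]  -> 2043/2048
val_13 [brbbbbbbbbrbr]  L=[0, 1/2, 3/4, 7/8, 15/16, 31/32, 63/64, 127/128, 255/256, 1021/1024]  R=[2043/2048, 511/512, 1]  -> 4085/4096
val_14 [brbbbbbbbbrbrr]  L=[0, 1/2, 3/4, 7/8, 15/16, 31/32, 63/64, 127/128, 255/256, 1021/1024]  R=[4085/4096, 2043/2048, 511/512, 1]  -> 8169/8192
val_15 [brbbbbbbbbrbrrr]  L=[0, 1/2, 3/4, 7/8, 15/16, 31/32, 63/64, 127/128, 255/256, 1021/1024]  R=[8169/8192, 4085/4096, 2043/2048, 511/512, 1]  -> 16337/16384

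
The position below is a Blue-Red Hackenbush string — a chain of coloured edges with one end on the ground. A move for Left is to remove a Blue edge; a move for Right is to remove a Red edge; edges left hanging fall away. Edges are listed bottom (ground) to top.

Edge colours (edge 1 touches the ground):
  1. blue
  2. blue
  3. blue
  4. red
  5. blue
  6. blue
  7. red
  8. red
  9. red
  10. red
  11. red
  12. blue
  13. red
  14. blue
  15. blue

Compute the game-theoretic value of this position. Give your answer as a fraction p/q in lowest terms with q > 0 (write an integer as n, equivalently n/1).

step 1: add blue to get b; options L={ 0 } R={ ∅ } -> 1
step 2: add blue to get bb; options L={ 0,1 } R={ ∅ } -> 2
step 3: add blue to get bbb; options L={ 0,1,2 } R={ ∅ } -> 3
step 4: add red to get bbbr; options L={ 0,1,2 } R={ 3 } -> 5/2
step 5: add blue to get bbbrb; options L={ 0,1,2,5/2 } R={ 3 } -> 11/4
step 6: add blue to get bbbrbb; options L={ 0,1,2,5/2,11/4 } R={ 3 } -> 23/8
step 7: add red to get bbbrbbr; options L={ 0,1,2,5/2,11/4 } R={ 23/8,3 } -> 45/16
step 8: add red to get bbbrbbrr; options L={ 0,1,2,5/2,11/4 } R={ 45/16,23/8,3 } -> 89/32
step 9: add red to get bbbrbbrrr; options L={ 0,1,2,5/2,11/4 } R={ 89/32,45/16,23/8,3 } -> 177/64
step 10: add red to get bbbrbbrrrr; options L={ 0,1,2,5/2,11/4 } R={ 177/64,89/32,45/16,23/8,3 } -> 353/128
step 11: add red to get bbbrbbrrrrr; options L={ 0,1,2,5/2,11/4 } R={ 353/128,177/64,89/32,45/16,23/8,3 } -> 705/256
step 12: add blue to get bbbrbbrrrrrb; options L={ 0,1,2,5/2,11/4,705/256 } R={ 353/128,177/64,89/32,45/16,23/8,3 } -> 1411/512
step 13: add red to get bbbrbbrrrrrbr; options L={ 0,1,2,5/2,11/4,705/256 } R={ 1411/512,353/128,177/64,89/32,45/16,23/8,3 } -> 2821/1024
step 14: add blue to get bbbrbbrrrrrbrb; options L={ 0,1,2,5/2,11/4,705/256,2821/1024 } R={ 1411/512,353/128,177/64,89/32,45/16,23/8,3 } -> 5643/2048
step 15: add blue to get bbbrbbrrrrrbrbb; options L={ 0,1,2,5/2,11/4,705/256,2821/1024,5643/2048 } R={ 1411/512,353/128,177/64,89/32,45/16,23/8,3 } -> 11287/4096

11287/4096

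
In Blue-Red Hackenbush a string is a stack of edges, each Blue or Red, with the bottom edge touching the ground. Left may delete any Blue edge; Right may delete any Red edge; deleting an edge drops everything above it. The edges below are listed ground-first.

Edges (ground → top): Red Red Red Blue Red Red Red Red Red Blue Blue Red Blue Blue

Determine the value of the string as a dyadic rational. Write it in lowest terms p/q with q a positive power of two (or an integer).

val(R) = {  | 0 } — -1
val(RR) = {  | -1 0 } — -2
val(RRR) = {  | -2 -1 0 } — -3
val(RRRB) = { -3 | -2 -1 0 } — -5/2
val(RRRBR) = { -3 | -5/2 -2 -1 0 } — -11/4
val(RRRBRR) = { -3 | -11/4 -5/2 -2 -1 0 } — -23/8
val(RRRBRRR) = { -3 | -23/8 -11/4 -5/2 -2 -1 0 } — -47/16
val(RRRBRRRR) = { -3 | -47/16 -23/8 -11/4 -5/2 -2 -1 0 } — -95/32
val(RRRBRRRRR) = { -3 | -95/32 -47/16 -23/8 -11/4 -5/2 -2 -1 0 } — -191/64
val(RRRBRRRRRB) = { -3 -191/64 | -95/32 -47/16 -23/8 -11/4 -5/2 -2 -1 0 } — -381/128
val(RRRBRRRRRBB) = { -3 -191/64 -381/128 | -95/32 -47/16 -23/8 -11/4 -5/2 -2 -1 0 } — -761/256
val(RRRBRRRRRBBR) = { -3 -191/64 -381/128 | -761/256 -95/32 -47/16 -23/8 -11/4 -5/2 -2 -1 0 } — -1523/512
val(RRRBRRRRRBBRB) = { -3 -191/64 -381/128 -1523/512 | -761/256 -95/32 -47/16 -23/8 -11/4 -5/2 -2 -1 0 } — -3045/1024
val(RRRBRRRRRBBRBB) = { -3 -191/64 -381/128 -1523/512 -3045/1024 | -761/256 -95/32 -47/16 -23/8 -11/4 -5/2 -2 -1 0 } — -6089/2048

-6089/2048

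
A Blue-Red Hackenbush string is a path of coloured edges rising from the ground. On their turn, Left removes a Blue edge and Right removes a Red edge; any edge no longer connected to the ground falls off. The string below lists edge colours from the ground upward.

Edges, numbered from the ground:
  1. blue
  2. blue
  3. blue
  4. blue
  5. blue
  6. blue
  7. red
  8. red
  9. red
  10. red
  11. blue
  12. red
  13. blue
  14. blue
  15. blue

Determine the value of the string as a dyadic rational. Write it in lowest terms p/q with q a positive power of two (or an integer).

1 of 15 · b · max L 0 · min R +∞ => 1
2 of 15 · bb · max L 1 · min R +∞ => 2
3 of 15 · bbb · max L 2 · min R +∞ => 3
4 of 15 · bbbb · max L 3 · min R +∞ => 4
5 of 15 · bbbbb · max L 4 · min R +∞ => 5
6 of 15 · bbbbbb · max L 5 · min R +∞ => 6
7 of 15 · bbbbbbr · max L 5 · min R 6 => 11/2
8 of 15 · bbbbbbrr · max L 5 · min R 11/2 => 21/4
9 of 15 · bbbbbbrrr · max L 5 · min R 21/4 => 41/8
10 of 15 · bbbbbbrrrr · max L 5 · min R 41/8 => 81/16
11 of 15 · bbbbbbrrrrb · max L 81/16 · min R 41/8 => 163/32
12 of 15 · bbbbbbrrrrbr · max L 81/16 · min R 163/32 => 325/64
13 of 15 · bbbbbbrrrrbrb · max L 325/64 · min R 163/32 => 651/128
14 of 15 · bbbbbbrrrrbrbb · max L 651/128 · min R 163/32 => 1303/256
15 of 15 · bbbbbbrrrrbrbbb · max L 1303/256 · min R 163/32 => 2607/512

2607/512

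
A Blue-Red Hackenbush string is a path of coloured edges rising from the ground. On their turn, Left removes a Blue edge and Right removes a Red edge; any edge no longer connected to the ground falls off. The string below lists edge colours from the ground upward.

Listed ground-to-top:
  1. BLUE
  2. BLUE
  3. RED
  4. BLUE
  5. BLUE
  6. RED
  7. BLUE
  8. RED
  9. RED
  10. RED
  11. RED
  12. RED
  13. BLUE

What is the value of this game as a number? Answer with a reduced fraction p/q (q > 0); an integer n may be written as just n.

Prefix values for BLUE BLUE RED BLUE BLUE RED BLUE RED RED RED RED RED BLUE via {L|R} + simplicity:
v(B) = { 0 | (no moves) } gives 1
v(BB) = { 0,1 | (no moves) } gives 2
v(BBR) = { 0,1 | 2 } gives 3/2
v(BBRB) = { 0,1,3/2 | 2 } gives 7/4
v(BBRBB) = { 0,1,3/2,7/4 | 2 } gives 15/8
v(BBRBBR) = { 0,1,3/2,7/4 | 15/8,2 } gives 29/16
v(BBRBBRB) = { 0,1,3/2,7/4,29/16 | 15/8,2 } gives 59/32
v(BBRBBRBR) = { 0,1,3/2,7/4,29/16 | 59/32,15/8,2 } gives 117/64
v(BBRBBRBRR) = { 0,1,3/2,7/4,29/16 | 117/64,59/32,15/8,2 } gives 233/128
v(BBRBBRBRRR) = { 0,1,3/2,7/4,29/16 | 233/128,117/64,59/32,15/8,2 } gives 465/256
v(BBRBBRBRRRR) = { 0,1,3/2,7/4,29/16 | 465/256,233/128,117/64,59/32,15/8,2 } gives 929/512
v(BBRBBRBRRRRR) = { 0,1,3/2,7/4,29/16 | 929/512,465/256,233/128,117/64,59/32,15/8,2 } gives 1857/1024
v(BBRBBRBRRRRRB) = { 0,1,3/2,7/4,29/16,1857/1024 | 929/512,465/256,233/128,117/64,59/32,15/8,2 } gives 3715/2048

3715/2048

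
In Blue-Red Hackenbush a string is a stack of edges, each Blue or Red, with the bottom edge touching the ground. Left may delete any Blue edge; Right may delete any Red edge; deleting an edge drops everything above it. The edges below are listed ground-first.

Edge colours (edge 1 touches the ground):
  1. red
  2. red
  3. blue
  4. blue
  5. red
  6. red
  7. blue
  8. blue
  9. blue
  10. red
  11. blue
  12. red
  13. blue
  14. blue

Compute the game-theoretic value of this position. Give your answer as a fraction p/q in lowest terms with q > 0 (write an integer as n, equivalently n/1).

Recurse on prefixes of the 14-edge string red red blue blue red red blue blue blue red blue red blue blue:
g_1 [r]  L=[—]  R=[0]  = -1
g_2 [rr]  L=[—]  R=[-1, 0]  = -2
g_3 [rrb]  L=[-2]  R=[-1, 0]  = -3/2
g_4 [rrbb]  L=[-2, -3/2]  R=[-1, 0]  = -5/4
g_5 [rrbbr]  L=[-2, -3/2]  R=[-5/4, -1, 0]  = -11/8
g_6 [rrbbrr]  L=[-2, -3/2]  R=[-11/8, -5/4, -1, 0]  = -23/16
g_7 [rrbbrrb]  L=[-2, -3/2, -23/16]  R=[-11/8, -5/4, -1, 0]  = -45/32
g_8 [rrbbrrbb]  L=[-2, -3/2, -23/16, -45/32]  R=[-11/8, -5/4, -1, 0]  = -89/64
g_9 [rrbbrrbbb]  L=[-2, -3/2, -23/16, -45/32, -89/64]  R=[-11/8, -5/4, -1, 0]  = -177/128
g_10 [rrbbrrbbbr]  L=[-2, -3/2, -23/16, -45/32, -89/64]  R=[-177/128, -11/8, -5/4, -1, 0]  = -355/256
g_11 [rrbbrrbbbrb]  L=[-2, -3/2, -23/16, -45/32, -89/64, -355/256]  R=[-177/128, -11/8, -5/4, -1, 0]  = -709/512
g_12 [rrbbrrbbbrbr]  L=[-2, -3/2, -23/16, -45/32, -89/64, -355/256]  R=[-709/512, -177/128, -11/8, -5/4, -1, 0]  = -1419/1024
g_13 [rrbbrrbbbrbrb]  L=[-2, -3/2, -23/16, -45/32, -89/64, -355/256, -1419/1024]  R=[-709/512, -177/128, -11/8, -5/4, -1, 0]  = -2837/2048
g_14 [rrbbrrbbbrbrbb]  L=[-2, -3/2, -23/16, -45/32, -89/64, -355/256, -1419/1024, -2837/2048]  R=[-709/512, -177/128, -11/8, -5/4, -1, 0]  = -5673/4096

-5673/4096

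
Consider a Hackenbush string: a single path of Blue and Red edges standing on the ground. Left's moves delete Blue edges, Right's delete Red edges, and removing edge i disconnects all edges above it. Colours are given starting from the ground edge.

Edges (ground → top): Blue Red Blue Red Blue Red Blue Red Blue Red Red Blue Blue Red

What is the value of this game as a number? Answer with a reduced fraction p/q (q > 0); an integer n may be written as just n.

Prefix values for Blue Red Blue Red Blue Red Blue Red Blue Red Red Blue Blue Red via {L|R} + simplicity:
value_1 [B]  L=[0]  R=[]  => 1
value_2 [BR]  L=[0]  R=[1]  => 1/2
value_3 [BRB]  L=[0, 1/2]  R=[1]  => 3/4
value_4 [BRBR]  L=[0, 1/2]  R=[3/4, 1]  => 5/8
value_5 [BRBRB]  L=[0, 1/2, 5/8]  R=[3/4, 1]  => 11/16
value_6 [BRBRBR]  L=[0, 1/2, 5/8]  R=[11/16, 3/4, 1]  => 21/32
value_7 [BRBRBRB]  L=[0, 1/2, 5/8, 21/32]  R=[11/16, 3/4, 1]  => 43/64
value_8 [BRBRBRBR]  L=[0, 1/2, 5/8, 21/32]  R=[43/64, 11/16, 3/4, 1]  => 85/128
value_9 [BRBRBRBRB]  L=[0, 1/2, 5/8, 21/32, 85/128]  R=[43/64, 11/16, 3/4, 1]  => 171/256
value_10 [BRBRBRBRBR]  L=[0, 1/2, 5/8, 21/32, 85/128]  R=[171/256, 43/64, 11/16, 3/4, 1]  => 341/512
value_11 [BRBRBRBRBRR]  L=[0, 1/2, 5/8, 21/32, 85/128]  R=[341/512, 171/256, 43/64, 11/16, 3/4, 1]  => 681/1024
value_12 [BRBRBRBRBRRB]  L=[0, 1/2, 5/8, 21/32, 85/128, 681/1024]  R=[341/512, 171/256, 43/64, 11/16, 3/4, 1]  => 1363/2048
value_13 [BRBRBRBRBRRBB]  L=[0, 1/2, 5/8, 21/32, 85/128, 681/1024, 1363/2048]  R=[341/512, 171/256, 43/64, 11/16, 3/4, 1]  => 2727/4096
value_14 [BRBRBRBRBRRBBR]  L=[0, 1/2, 5/8, 21/32, 85/128, 681/1024, 1363/2048]  R=[2727/4096, 341/512, 171/256, 43/64, 11/16, 3/4, 1]  => 5453/8192

5453/8192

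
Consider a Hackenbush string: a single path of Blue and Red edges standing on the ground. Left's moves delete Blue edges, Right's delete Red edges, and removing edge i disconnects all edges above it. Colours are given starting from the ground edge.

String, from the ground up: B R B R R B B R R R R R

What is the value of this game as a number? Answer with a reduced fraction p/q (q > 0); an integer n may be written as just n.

1217/2048

v_1 [B]  L=[0]  R=[none]  = 1
v_2 [BR]  L=[0]  R=[1]  = 1/2
v_3 [BRB]  L=[0 1/2]  R=[1]  = 3/4
v_4 [BRBR]  L=[0 1/2]  R=[3/4 1]  = 5/8
v_5 [BRBRR]  L=[0 1/2]  R=[5/8 3/4 1]  = 9/16
v_6 [BRBRRB]  L=[0 1/2 9/16]  R=[5/8 3/4 1]  = 19/32
v_7 [BRBRRBB]  L=[0 1/2 9/16 19/32]  R=[5/8 3/4 1]  = 39/64
v_8 [BRBRRBBR]  L=[0 1/2 9/16 19/32]  R=[39/64 5/8 3/4 1]  = 77/128
v_9 [BRBRRBBRR]  L=[0 1/2 9/16 19/32]  R=[77/128 39/64 5/8 3/4 1]  = 153/256
v_10 [BRBRRBBRRR]  L=[0 1/2 9/16 19/32]  R=[153/256 77/128 39/64 5/8 3/4 1]  = 305/512
v_11 [BRBRRBBRRRR]  L=[0 1/2 9/16 19/32]  R=[305/512 153/256 77/128 39/64 5/8 3/4 1]  = 609/1024
v_12 [BRBRRBBRRRRR]  L=[0 1/2 9/16 19/32]  R=[609/1024 305/512 153/256 77/128 39/64 5/8 3/4 1]  = 1217/2048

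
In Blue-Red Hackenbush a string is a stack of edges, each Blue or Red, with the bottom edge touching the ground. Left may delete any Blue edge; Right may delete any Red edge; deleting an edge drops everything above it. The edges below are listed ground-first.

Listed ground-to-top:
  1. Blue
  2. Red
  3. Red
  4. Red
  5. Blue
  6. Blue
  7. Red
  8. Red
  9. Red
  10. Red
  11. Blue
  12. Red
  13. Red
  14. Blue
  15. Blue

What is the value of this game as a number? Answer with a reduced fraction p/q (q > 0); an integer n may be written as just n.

3111/16384

Prefix values for Blue Red Red Red Blue Blue Red Red Red Red Blue Red Red Blue Blue via {L|R} + simplicity:
edge 1 of 15 (Blue): { 0 | none } so 1
edge 2 of 15 (Red): { 0 | 1 } so 1/2
edge 3 of 15 (Red): { 0 | 1/2, 1 } so 1/4
edge 4 of 15 (Red): { 0 | 1/4, 1/2, 1 } so 1/8
edge 5 of 15 (Blue): { 0, 1/8 | 1/4, 1/2, 1 } so 3/16
edge 6 of 15 (Blue): { 0, 1/8, 3/16 | 1/4, 1/2, 1 } so 7/32
edge 7 of 15 (Red): { 0, 1/8, 3/16 | 7/32, 1/4, 1/2, 1 } so 13/64
edge 8 of 15 (Red): { 0, 1/8, 3/16 | 13/64, 7/32, 1/4, 1/2, 1 } so 25/128
edge 9 of 15 (Red): { 0, 1/8, 3/16 | 25/128, 13/64, 7/32, 1/4, 1/2, 1 } so 49/256
edge 10 of 15 (Red): { 0, 1/8, 3/16 | 49/256, 25/128, 13/64, 7/32, 1/4, 1/2, 1 } so 97/512
edge 11 of 15 (Blue): { 0, 1/8, 3/16, 97/512 | 49/256, 25/128, 13/64, 7/32, 1/4, 1/2, 1 } so 195/1024
edge 12 of 15 (Red): { 0, 1/8, 3/16, 97/512 | 195/1024, 49/256, 25/128, 13/64, 7/32, 1/4, 1/2, 1 } so 389/2048
edge 13 of 15 (Red): { 0, 1/8, 3/16, 97/512 | 389/2048, 195/1024, 49/256, 25/128, 13/64, 7/32, 1/4, 1/2, 1 } so 777/4096
edge 14 of 15 (Blue): { 0, 1/8, 3/16, 97/512, 777/4096 | 389/2048, 195/1024, 49/256, 25/128, 13/64, 7/32, 1/4, 1/2, 1 } so 1555/8192
edge 15 of 15 (Blue): { 0, 1/8, 3/16, 97/512, 777/4096, 1555/8192 | 389/2048, 195/1024, 49/256, 25/128, 13/64, 7/32, 1/4, 1/2, 1 } so 3111/16384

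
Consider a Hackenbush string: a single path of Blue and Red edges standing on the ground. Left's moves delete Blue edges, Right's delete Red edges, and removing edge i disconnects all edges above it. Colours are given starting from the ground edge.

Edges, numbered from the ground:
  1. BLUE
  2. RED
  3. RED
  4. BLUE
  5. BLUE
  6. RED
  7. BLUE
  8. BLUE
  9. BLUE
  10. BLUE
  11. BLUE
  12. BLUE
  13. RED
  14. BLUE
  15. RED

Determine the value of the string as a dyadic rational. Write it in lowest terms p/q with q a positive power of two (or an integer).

Build g(s[:k]) for k = 1..15, string s = BLUE RED RED BLUE BLUE RED BLUE BLUE BLUE BLUE BLUE BLUE RED BLUE RED.
edge 1 of 15 (BLUE): { 0 | (no moves) } = 1
edge 2 of 15 (RED): { 0 | 1 } = 1/2
edge 3 of 15 (RED): { 0 | 1/2,1 } = 1/4
edge 4 of 15 (BLUE): { 0,1/4 | 1/2,1 } = 3/8
edge 5 of 15 (BLUE): { 0,1/4,3/8 | 1/2,1 } = 7/16
edge 6 of 15 (RED): { 0,1/4,3/8 | 7/16,1/2,1 } = 13/32
edge 7 of 15 (BLUE): { 0,1/4,3/8,13/32 | 7/16,1/2,1 } = 27/64
edge 8 of 15 (BLUE): { 0,1/4,3/8,13/32,27/64 | 7/16,1/2,1 } = 55/128
edge 9 of 15 (BLUE): { 0,1/4,3/8,13/32,27/64,55/128 | 7/16,1/2,1 } = 111/256
edge 10 of 15 (BLUE): { 0,1/4,3/8,13/32,27/64,55/128,111/256 | 7/16,1/2,1 } = 223/512
edge 11 of 15 (BLUE): { 0,1/4,3/8,13/32,27/64,55/128,111/256,223/512 | 7/16,1/2,1 } = 447/1024
edge 12 of 15 (BLUE): { 0,1/4,3/8,13/32,27/64,55/128,111/256,223/512,447/1024 | 7/16,1/2,1 } = 895/2048
edge 13 of 15 (RED): { 0,1/4,3/8,13/32,27/64,55/128,111/256,223/512,447/1024 | 895/2048,7/16,1/2,1 } = 1789/4096
edge 14 of 15 (BLUE): { 0,1/4,3/8,13/32,27/64,55/128,111/256,223/512,447/1024,1789/4096 | 895/2048,7/16,1/2,1 } = 3579/8192
edge 15 of 15 (RED): { 0,1/4,3/8,13/32,27/64,55/128,111/256,223/512,447/1024,1789/4096 | 3579/8192,895/2048,7/16,1/2,1 } = 7157/16384

7157/16384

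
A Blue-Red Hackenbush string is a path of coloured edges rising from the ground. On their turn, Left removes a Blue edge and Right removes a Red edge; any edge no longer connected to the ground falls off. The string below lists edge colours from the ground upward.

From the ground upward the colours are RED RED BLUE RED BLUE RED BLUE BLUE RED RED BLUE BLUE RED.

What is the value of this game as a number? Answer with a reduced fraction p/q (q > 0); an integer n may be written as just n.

-3379/2048

Build val(s[:k]) for k = 1..13, string s = RED RED BLUE RED BLUE RED BLUE BLUE RED RED BLUE BLUE RED.
step 1: add RED to get R; options L={ (no moves) } R={ 0 } => -1
step 2: add RED to get RR; options L={ (no moves) } R={ -1,0 } => -2
step 3: add BLUE to get RRB; options L={ -2 } R={ -1,0 } => -3/2
step 4: add RED to get RRBR; options L={ -2 } R={ -3/2,-1,0 } => -7/4
step 5: add BLUE to get RRBRB; options L={ -2,-7/4 } R={ -3/2,-1,0 } => -13/8
step 6: add RED to get RRBRBR; options L={ -2,-7/4 } R={ -13/8,-3/2,-1,0 } => -27/16
step 7: add BLUE to get RRBRBRB; options L={ -2,-7/4,-27/16 } R={ -13/8,-3/2,-1,0 } => -53/32
step 8: add BLUE to get RRBRBRBB; options L={ -2,-7/4,-27/16,-53/32 } R={ -13/8,-3/2,-1,0 } => -105/64
step 9: add RED to get RRBRBRBBR; options L={ -2,-7/4,-27/16,-53/32 } R={ -105/64,-13/8,-3/2,-1,0 } => -211/128
step 10: add RED to get RRBRBRBBRR; options L={ -2,-7/4,-27/16,-53/32 } R={ -211/128,-105/64,-13/8,-3/2,-1,0 } => -423/256
step 11: add BLUE to get RRBRBRBBRRB; options L={ -2,-7/4,-27/16,-53/32,-423/256 } R={ -211/128,-105/64,-13/8,-3/2,-1,0 } => -845/512
step 12: add BLUE to get RRBRBRBBRRBB; options L={ -2,-7/4,-27/16,-53/32,-423/256,-845/512 } R={ -211/128,-105/64,-13/8,-3/2,-1,0 } => -1689/1024
step 13: add RED to get RRBRBRBBRRBBR; options L={ -2,-7/4,-27/16,-53/32,-423/256,-845/512 } R={ -1689/1024,-211/128,-105/64,-13/8,-3/2,-1,0 } => -3379/2048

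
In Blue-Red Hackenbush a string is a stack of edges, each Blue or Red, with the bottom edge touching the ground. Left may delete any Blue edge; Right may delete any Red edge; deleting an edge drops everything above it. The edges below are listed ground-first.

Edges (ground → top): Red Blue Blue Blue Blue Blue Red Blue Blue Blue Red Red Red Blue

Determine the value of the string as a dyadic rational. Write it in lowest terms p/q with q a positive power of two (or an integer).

R: Left { — }, Right { 0 } gives simplest -1
RB: Left { -1 }, Right { 0 } gives simplest -1/2
RBB: Left { -1; -1/2 }, Right { 0 } gives simplest -1/4
RBBB: Left { -1; -1/2; -1/4 }, Right { 0 } gives simplest -1/8
RBBBB: Left { -1; -1/2; -1/4; -1/8 }, Right { 0 } gives simplest -1/16
RBBBBB: Left { -1; -1/2; -1/4; -1/8; -1/16 }, Right { 0 } gives simplest -1/32
RBBBBBR: Left { -1; -1/2; -1/4; -1/8; -1/16 }, Right { -1/32; 0 } gives simplest -3/64
RBBBBBRB: Left { -1; -1/2; -1/4; -1/8; -1/16; -3/64 }, Right { -1/32; 0 } gives simplest -5/128
RBBBBBRBB: Left { -1; -1/2; -1/4; -1/8; -1/16; -3/64; -5/128 }, Right { -1/32; 0 } gives simplest -9/256
RBBBBBRBBB: Left { -1; -1/2; -1/4; -1/8; -1/16; -3/64; -5/128; -9/256 }, Right { -1/32; 0 } gives simplest -17/512
RBBBBBRBBBR: Left { -1; -1/2; -1/4; -1/8; -1/16; -3/64; -5/128; -9/256 }, Right { -17/512; -1/32; 0 } gives simplest -35/1024
RBBBBBRBBBRR: Left { -1; -1/2; -1/4; -1/8; -1/16; -3/64; -5/128; -9/256 }, Right { -35/1024; -17/512; -1/32; 0 } gives simplest -71/2048
RBBBBBRBBBRRR: Left { -1; -1/2; -1/4; -1/8; -1/16; -3/64; -5/128; -9/256 }, Right { -71/2048; -35/1024; -17/512; -1/32; 0 } gives simplest -143/4096
RBBBBBRBBBRRRB: Left { -1; -1/2; -1/4; -1/8; -1/16; -3/64; -5/128; -9/256; -143/4096 }, Right { -71/2048; -35/1024; -17/512; -1/32; 0 } gives simplest -285/8192

-285/8192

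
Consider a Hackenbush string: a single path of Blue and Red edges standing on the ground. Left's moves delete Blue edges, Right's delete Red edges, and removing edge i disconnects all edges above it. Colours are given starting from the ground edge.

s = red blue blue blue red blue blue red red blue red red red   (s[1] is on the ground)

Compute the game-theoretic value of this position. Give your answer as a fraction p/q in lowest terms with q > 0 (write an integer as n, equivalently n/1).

-623/4096

Recurse on prefixes of the 13-edge string red blue blue blue red blue blue red red blue red red red:
1 of 13 · r · max L −∞ · min R 0 ⇒ -1
2 of 13 · rb · max L -1 · min R 0 ⇒ -1/2
3 of 13 · rbb · max L -1/2 · min R 0 ⇒ -1/4
4 of 13 · rbbb · max L -1/4 · min R 0 ⇒ -1/8
5 of 13 · rbbbr · max L -1/4 · min R -1/8 ⇒ -3/16
6 of 13 · rbbbrb · max L -3/16 · min R -1/8 ⇒ -5/32
7 of 13 · rbbbrbb · max L -5/32 · min R -1/8 ⇒ -9/64
8 of 13 · rbbbrbbr · max L -5/32 · min R -9/64 ⇒ -19/128
9 of 13 · rbbbrbbrr · max L -5/32 · min R -19/128 ⇒ -39/256
10 of 13 · rbbbrbbrrb · max L -39/256 · min R -19/128 ⇒ -77/512
11 of 13 · rbbbrbbrrbr · max L -39/256 · min R -77/512 ⇒ -155/1024
12 of 13 · rbbbrbbrrbrr · max L -39/256 · min R -155/1024 ⇒ -311/2048
13 of 13 · rbbbrbbrrbrrr · max L -39/256 · min R -311/2048 ⇒ -623/4096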